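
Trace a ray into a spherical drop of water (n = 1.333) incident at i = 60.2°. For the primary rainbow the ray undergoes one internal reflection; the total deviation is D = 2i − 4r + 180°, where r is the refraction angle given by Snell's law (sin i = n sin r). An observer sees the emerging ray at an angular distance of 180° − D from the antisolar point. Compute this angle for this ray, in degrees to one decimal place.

42.1°

sin r = sin 60.2° / 1.333 = 0.8678/1.333 = 0.6510; r = 40.62°.
D = 2·60.2° − 4·40.62° + 180° = 120.40° − 162.46° + 180° = 137.94°.
Angle from antisolar point = 180° − D = 42.06°.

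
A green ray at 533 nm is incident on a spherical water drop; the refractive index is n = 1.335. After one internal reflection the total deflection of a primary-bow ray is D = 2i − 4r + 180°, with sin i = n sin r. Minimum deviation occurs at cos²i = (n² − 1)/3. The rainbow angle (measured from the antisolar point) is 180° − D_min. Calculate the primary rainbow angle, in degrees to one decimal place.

41.8°

cos²i = (1.78222 − 1)/3 = 0.26074; i = arccos(0.51063) = 59.294°.
sin r = sin 59.294°/1.335 = 0.64405; r = 40.094°.
D_min = 2·59.294° − 4·40.094° + 180° = 138.212°.
Rainbow angle = 180° − D_min = 41.788°.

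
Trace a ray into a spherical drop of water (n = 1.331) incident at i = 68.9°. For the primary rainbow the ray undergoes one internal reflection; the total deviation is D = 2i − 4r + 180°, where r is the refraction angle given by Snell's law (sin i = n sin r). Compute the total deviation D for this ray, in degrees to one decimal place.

sin r = sin 68.9° / 1.331 = 0.9330/1.331 = 0.7009; r = 44.50°.
D = 2·68.9° − 4·44.50° + 180° = 137.80° − 178.01° + 180° = 139.79°.

139.8°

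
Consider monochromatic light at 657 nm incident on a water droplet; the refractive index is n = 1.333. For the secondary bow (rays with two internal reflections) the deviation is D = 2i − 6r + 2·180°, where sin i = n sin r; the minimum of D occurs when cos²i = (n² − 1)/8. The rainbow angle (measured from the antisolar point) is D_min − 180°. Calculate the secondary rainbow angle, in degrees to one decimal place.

50.9°

cos²i = (1.77689 − 1)/8 = 0.09711; i = arccos(0.31163) = 71.843°.
sin r = sin 71.843°/1.333 = 0.71283; r = 45.466°.
D_min = 2·71.843° − 6·45.466° + 360° = 230.891°.
Rainbow angle = D_min − 180° = 50.891°.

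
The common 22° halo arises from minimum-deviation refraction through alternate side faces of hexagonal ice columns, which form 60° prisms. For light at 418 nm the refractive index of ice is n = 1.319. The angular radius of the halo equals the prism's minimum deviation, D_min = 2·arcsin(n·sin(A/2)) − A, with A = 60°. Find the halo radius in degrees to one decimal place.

n·sin(A/2) = 1.319 × sin 30° = 1.319 × 0.5000 = 0.6595.
D_min = 2·arcsin(0.6595) − 60° = 2 × 41.262° − 60° = 22.524°.

22.5°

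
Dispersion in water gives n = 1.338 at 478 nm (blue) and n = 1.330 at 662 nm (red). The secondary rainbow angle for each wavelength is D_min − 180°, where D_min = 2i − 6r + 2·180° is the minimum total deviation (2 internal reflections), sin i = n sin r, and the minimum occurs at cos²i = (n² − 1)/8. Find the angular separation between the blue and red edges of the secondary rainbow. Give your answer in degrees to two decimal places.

At 478 nm (n = 1.338): cos²i = 0.09878 → i = 71.682°, r = 45.195°, D_min = 232.193°, rainbow angle = 52.193°.
At 662 nm (n = 1.330): cos²i = 0.09611 → i = 71.940°, r = 45.630°, D_min = 230.101°, rainbow angle = 50.101°.
Angular width = |52.193° − 50.101°| = 2.092°.

2.09°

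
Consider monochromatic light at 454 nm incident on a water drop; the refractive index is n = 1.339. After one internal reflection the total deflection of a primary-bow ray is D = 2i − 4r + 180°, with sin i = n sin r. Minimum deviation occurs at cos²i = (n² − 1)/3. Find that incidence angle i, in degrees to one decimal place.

cos²i = (1.339² − 1)/3 = (1.79292 − 1)/3 = 0.26431.
cos i = 0.51411, so i = 59.062°.

59.1°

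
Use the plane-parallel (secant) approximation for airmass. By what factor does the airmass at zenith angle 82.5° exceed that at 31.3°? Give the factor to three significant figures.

6.55

X(82.5°)/X(31.3°) = sec 82.5° / sec 31.3° = cos 31.3° / cos 82.5° = 0.8545/0.1305 = 6.5463.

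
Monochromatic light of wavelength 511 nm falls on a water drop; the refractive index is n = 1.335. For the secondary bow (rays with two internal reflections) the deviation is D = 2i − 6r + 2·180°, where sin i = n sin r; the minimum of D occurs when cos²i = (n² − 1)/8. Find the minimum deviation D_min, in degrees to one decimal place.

231.4°

cos²i = (1.78222 − 1)/8 = 0.09778; i = arccos(0.31269) = 71.778°.
sin r = sin 71.778°/1.335 = 0.71150; r = 45.357°.
D_min = 2·71.778° − 6·45.357° + 360° = 231.414°.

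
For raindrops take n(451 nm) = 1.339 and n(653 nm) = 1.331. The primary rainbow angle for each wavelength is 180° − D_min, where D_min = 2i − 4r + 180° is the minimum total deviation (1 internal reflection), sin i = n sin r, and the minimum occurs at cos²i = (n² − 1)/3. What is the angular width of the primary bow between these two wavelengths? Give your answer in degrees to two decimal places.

At 451 nm (n = 1.339): cos²i = 0.26431 → i = 59.062°, r = 39.834°, D_min = 138.786°, rainbow angle = 41.214°.
At 653 nm (n = 1.331): cos²i = 0.25719 → i = 59.527°, r = 40.356°, D_min = 137.630°, rainbow angle = 42.370°.
Angular width = |41.214° − 42.370°| = 1.156°.

1.16°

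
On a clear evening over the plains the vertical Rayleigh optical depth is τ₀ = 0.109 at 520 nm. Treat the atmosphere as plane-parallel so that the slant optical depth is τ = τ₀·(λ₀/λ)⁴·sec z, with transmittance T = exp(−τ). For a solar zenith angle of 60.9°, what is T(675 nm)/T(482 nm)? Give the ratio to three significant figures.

Airmass: sec 60.9° = 2.0562.
τ(675 nm) = 0.109 × (520/675)⁴ × 2.0562 = 0.109 × 0.3522 × 2.0562 = 0.0789.
τ(482 nm) = 0.109 × (520/482)⁴ × 2.0562 = 0.109 × 1.3546 × 2.0562 = 0.3036.
T(675)/T(482) = exp(τ_B − τ_A) = exp(0.2247) = 1.2519.

1.25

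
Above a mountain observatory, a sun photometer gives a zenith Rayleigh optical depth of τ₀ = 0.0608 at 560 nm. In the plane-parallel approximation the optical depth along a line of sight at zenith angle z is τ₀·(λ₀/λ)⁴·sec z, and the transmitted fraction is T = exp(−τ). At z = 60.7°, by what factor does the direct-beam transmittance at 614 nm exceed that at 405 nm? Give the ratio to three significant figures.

Airmass: sec 60.7° = 2.0434.
τ(614 nm) = 0.0608 × (560/614)⁴ × 2.0434 = 0.0608 × 0.6920 × 2.0434 = 0.0860.
τ(405 nm) = 0.0608 × (560/405)⁴ × 2.0434 = 0.0608 × 3.6554 × 2.0434 = 0.4541.
T(614)/T(405) = exp(τ_B − τ_A) = exp(0.3682) = 1.4451.

1.45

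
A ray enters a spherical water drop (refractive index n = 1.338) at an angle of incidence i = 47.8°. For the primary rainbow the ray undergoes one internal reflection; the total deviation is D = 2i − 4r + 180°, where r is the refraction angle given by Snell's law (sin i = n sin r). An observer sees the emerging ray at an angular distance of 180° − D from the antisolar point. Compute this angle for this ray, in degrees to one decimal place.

38.9°

sin r = sin 47.8° / 1.338 = 0.7408/1.338 = 0.5537; r = 33.62°.
D = 2·47.8° − 4·33.62° + 180° = 95.60° − 134.48° + 180° = 141.12°.
Angle from antisolar point = 180° − D = 38.88°.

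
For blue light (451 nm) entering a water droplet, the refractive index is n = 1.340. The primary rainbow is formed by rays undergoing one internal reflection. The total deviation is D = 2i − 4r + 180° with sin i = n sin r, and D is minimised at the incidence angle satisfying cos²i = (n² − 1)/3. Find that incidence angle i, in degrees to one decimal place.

59.0°

cos²i = (1.340² − 1)/3 = (1.79560 − 1)/3 = 0.26520.
cos i = 0.51498, so i = 59.004°.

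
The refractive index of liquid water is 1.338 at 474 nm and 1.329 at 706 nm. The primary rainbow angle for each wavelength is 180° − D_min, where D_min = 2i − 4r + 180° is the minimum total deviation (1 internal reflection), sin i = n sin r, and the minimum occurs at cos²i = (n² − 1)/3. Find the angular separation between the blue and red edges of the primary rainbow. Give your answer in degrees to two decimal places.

1.31°

At 474 nm (n = 1.338): cos²i = 0.26341 → i = 59.120°, r = 39.899°, D_min = 138.643°, rainbow angle = 41.357°.
At 706 nm (n = 1.329): cos²i = 0.25541 → i = 59.643°, r = 40.487°, D_min = 137.337°, rainbow angle = 42.663°.
Angular width = |41.357° − 42.663°| = 1.307°.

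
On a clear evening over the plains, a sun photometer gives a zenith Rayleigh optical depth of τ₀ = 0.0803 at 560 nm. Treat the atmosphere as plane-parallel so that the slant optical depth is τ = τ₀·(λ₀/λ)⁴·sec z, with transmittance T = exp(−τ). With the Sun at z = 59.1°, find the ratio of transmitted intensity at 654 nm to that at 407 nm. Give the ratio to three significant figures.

Airmass: sec 59.1° = 1.9473.
τ(654 nm) = 0.0803 × (560/654)⁴ × 1.9473 = 0.0803 × 0.5376 × 1.9473 = 0.0841.
τ(407 nm) = 0.0803 × (560/407)⁴ × 1.9473 = 0.0803 × 3.5841 × 1.9473 = 0.5604.
T(654)/T(407) = exp(τ_B − τ_A) = exp(0.4764) = 1.6102.

1.61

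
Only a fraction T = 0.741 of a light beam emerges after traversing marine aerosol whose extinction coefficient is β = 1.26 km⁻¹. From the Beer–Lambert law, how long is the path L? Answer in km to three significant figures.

Beer–Lambert: T = exp(−βL) ⇒ L = −ln(T)/β = −ln(0.741)/1.26 = 0.2998/1.26 = 0.2379 km.

0.238 km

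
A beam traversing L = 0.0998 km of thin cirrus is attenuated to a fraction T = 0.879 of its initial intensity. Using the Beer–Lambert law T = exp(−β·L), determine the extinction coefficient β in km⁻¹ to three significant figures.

1.29 km⁻¹

Beer–Lambert: T = exp(−βL) ⇒ β = −ln(T)/L = −ln(0.879)/0.0998 = 0.1290/0.0998 = 1.292 km⁻¹.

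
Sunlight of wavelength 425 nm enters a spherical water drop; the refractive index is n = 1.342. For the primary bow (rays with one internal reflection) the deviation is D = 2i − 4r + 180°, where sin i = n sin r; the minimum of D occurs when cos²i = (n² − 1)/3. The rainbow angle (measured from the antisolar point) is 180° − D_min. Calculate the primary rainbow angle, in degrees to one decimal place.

cos²i = (1.80096 − 1)/3 = 0.26699; i = arccos(0.51671) = 58.888°.
sin r = sin 58.888°/1.342 = 0.63797; r = 39.641°.
D_min = 2·58.888° − 4·39.641° + 180° = 139.213°.
Rainbow angle = 180° − D_min = 40.787°.

40.8°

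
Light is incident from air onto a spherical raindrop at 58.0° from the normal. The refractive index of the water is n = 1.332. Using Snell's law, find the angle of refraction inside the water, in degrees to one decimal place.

Snell: sin θ_r = sin θ_i / n = sin 58.0° / 1.332 = 0.8480 / 1.332 = 0.6367.
θ_r = arcsin(0.6367) = 39.54°.

39.5°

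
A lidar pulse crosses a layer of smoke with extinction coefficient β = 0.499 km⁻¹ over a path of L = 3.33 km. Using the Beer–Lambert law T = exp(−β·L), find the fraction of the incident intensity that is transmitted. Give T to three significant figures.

τ = β·L = 0.499 × 3.33 = 1.6617.
T = exp(−1.6617) = 0.1898.

0.190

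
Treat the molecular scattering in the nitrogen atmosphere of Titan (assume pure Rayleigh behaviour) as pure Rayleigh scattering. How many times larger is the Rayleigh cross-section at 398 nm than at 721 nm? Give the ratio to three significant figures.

Rayleigh scattering ∝ λ⁻⁴, so the ratio of coefficients is the inverse fourth power of the wavelength ratio.
σ(398)/σ(721) = (721/398)⁴ = (1.8116)⁴ = 10.77.

10.8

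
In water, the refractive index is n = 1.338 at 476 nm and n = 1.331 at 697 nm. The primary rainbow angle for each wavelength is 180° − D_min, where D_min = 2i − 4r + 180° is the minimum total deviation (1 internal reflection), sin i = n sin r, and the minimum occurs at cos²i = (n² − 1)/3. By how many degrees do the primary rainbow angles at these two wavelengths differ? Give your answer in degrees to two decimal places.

At 476 nm (n = 1.338): cos²i = 0.26341 → i = 59.120°, r = 39.899°, D_min = 138.643°, rainbow angle = 41.357°.
At 697 nm (n = 1.331): cos²i = 0.25719 → i = 59.527°, r = 40.356°, D_min = 137.630°, rainbow angle = 42.370°.
Angular width = |41.357° − 42.370°| = 1.013°.

1.01°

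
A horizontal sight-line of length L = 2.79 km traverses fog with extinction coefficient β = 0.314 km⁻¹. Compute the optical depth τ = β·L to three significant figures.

0.876

τ = β·L = 0.314 × 2.79 = 0.8761.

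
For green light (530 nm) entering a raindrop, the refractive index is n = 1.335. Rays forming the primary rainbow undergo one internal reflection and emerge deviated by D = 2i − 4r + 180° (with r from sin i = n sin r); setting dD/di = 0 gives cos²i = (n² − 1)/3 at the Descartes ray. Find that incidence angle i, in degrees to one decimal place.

59.3°

cos²i = (1.335² − 1)/3 = (1.78222 − 1)/3 = 0.26074.
cos i = 0.51063, so i = 59.294°.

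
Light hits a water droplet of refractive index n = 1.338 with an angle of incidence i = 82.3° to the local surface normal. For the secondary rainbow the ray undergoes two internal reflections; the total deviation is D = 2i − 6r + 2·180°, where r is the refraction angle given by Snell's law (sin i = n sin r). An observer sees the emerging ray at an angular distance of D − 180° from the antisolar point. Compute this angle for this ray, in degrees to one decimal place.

sin r = sin 82.3° / 1.338 = 0.9910/1.338 = 0.7406; r = 47.79°.
D = 2·82.3° − 6·47.79° + 2·180° = 164.60° − 286.72° + 360° = 237.88°.
Angle from antisolar point = D − 180° = 57.88°.

57.9°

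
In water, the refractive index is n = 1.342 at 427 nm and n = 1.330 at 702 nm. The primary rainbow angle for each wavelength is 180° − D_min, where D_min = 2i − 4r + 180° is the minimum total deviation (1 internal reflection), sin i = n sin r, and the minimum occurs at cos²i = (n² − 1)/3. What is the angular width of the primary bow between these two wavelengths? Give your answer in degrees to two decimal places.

At 427 nm (n = 1.342): cos²i = 0.26699 → i = 58.888°, r = 39.641°, D_min = 139.213°, rainbow angle = 40.787°.
At 702 nm (n = 1.330): cos²i = 0.25630 → i = 59.585°, r = 40.422°, D_min = 137.484°, rainbow angle = 42.516°.
Angular width = |40.787° − 42.516°| = 1.729°.

1.73°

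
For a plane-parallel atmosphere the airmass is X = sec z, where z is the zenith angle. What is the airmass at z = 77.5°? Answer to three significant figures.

4.62

X = sec z = 1/cos 77.5° = 1/0.2164 = 4.6202.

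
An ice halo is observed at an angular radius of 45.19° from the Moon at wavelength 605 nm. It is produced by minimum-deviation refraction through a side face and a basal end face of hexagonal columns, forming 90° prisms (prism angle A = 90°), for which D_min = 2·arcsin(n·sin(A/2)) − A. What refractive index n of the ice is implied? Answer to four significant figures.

1.307

Rearranging: n = sin((D_min + A)/2) / sin(A/2).
(D_min + A)/2 = (45.19° + 90°)/2 = 67.595°.
n = sin 67.595° / sin 45° = 0.9245 / 0.7071 = 1.3075.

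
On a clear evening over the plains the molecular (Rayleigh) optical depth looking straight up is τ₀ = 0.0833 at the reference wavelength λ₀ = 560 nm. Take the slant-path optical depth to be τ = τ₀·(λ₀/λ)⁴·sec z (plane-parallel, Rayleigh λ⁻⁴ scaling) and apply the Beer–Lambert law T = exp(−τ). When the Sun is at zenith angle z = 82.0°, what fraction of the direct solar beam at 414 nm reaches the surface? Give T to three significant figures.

sec 82.0° = 7.1853.
τ = 0.0833 × (560/414)⁴ × 7.1853 = 0.0833 × 3.3477 × 7.1853 = 2.0037.
T = exp(−2.0037) = 0.1348.

0.135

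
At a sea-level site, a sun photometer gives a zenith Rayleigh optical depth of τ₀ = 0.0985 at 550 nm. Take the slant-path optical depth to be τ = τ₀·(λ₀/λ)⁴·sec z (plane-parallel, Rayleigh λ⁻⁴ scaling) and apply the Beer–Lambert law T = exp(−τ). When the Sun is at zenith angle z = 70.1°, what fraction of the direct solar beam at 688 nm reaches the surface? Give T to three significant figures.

sec 70.1° = 2.9379.
τ = 0.0985 × (550/688)⁴ × 2.9379 = 0.0985 × 0.4084 × 2.9379 = 0.1182.
T = exp(−0.1182) = 0.8885.

0.889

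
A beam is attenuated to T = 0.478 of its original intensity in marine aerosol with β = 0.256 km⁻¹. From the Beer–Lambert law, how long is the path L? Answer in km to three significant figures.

2.88 km

Beer–Lambert: T = exp(−βL) ⇒ L = −ln(T)/β = −ln(0.478)/0.256 = 0.7381/0.256 = 2.883 km.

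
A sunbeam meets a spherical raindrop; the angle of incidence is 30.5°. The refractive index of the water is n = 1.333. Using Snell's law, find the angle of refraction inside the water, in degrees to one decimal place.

Snell: sin θ_r = sin θ_i / n = sin 30.5° / 1.333 = 0.5075 / 1.333 = 0.3807.
θ_r = arcsin(0.3807) = 22.38°.

22.4°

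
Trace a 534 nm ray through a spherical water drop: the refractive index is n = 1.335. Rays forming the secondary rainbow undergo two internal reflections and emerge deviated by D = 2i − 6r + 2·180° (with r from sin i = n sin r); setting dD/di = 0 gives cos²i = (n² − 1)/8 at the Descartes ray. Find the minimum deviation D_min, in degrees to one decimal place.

cos²i = (1.78222 − 1)/8 = 0.09778; i = arccos(0.31269) = 71.778°.
sin r = sin 71.778°/1.335 = 0.71150; r = 45.357°.
D_min = 2·71.778° − 6·45.357° + 360° = 231.414°.

231.4°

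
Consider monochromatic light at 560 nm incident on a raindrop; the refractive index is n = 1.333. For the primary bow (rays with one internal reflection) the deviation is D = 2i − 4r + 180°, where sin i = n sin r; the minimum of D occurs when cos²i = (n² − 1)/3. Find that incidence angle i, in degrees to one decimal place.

cos²i = (1.333² − 1)/3 = (1.77689 − 1)/3 = 0.25896.
cos i = 0.50888, so i = 59.410°.

59.4°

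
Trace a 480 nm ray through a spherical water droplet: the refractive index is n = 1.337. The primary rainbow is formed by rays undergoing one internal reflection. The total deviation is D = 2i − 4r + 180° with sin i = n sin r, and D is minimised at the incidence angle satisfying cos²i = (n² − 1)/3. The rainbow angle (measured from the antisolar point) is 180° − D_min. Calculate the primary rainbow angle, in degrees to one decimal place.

cos²i = (1.78757 − 1)/3 = 0.26252; i = arccos(0.51237) = 59.178°.
sin r = sin 59.178°/1.337 = 0.64231; r = 39.964°.
D_min = 2·59.178° − 4·39.964° + 180° = 138.500°.
Rainbow angle = 180° − D_min = 41.500°.

41.5°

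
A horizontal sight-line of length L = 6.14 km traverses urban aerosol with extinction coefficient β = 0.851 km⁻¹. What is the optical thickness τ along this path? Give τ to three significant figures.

5.23

τ = β·L = 0.851 × 6.14 = 5.2251.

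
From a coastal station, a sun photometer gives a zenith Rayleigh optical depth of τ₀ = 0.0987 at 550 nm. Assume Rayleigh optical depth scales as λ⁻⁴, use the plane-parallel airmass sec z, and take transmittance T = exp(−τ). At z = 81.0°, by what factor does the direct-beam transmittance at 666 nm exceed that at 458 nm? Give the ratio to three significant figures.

2.77

Airmass: sec 81.0° = 6.3925.
τ(666 nm) = 0.0987 × (550/666)⁴ × 6.3925 = 0.0987 × 0.4651 × 6.3925 = 0.2935.
τ(458 nm) = 0.0987 × (550/458)⁴ × 6.3925 = 0.0987 × 2.0796 × 6.3925 = 1.3121.
T(666)/T(458) = exp(τ_B − τ_A) = exp(1.0187) = 2.7695.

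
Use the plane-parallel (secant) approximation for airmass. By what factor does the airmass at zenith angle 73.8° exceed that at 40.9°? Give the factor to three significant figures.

X(73.8°)/X(40.9°) = sec 73.8° / sec 40.9° = cos 40.9° / cos 73.8° = 0.7559/0.2790 = 2.7092.

2.71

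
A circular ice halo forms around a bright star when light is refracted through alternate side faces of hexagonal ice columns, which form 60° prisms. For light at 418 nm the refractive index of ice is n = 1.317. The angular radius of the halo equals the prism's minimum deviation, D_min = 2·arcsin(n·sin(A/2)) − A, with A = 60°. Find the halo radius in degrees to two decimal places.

n·sin(A/2) = 1.317 × sin 30° = 1.317 × 0.5000 = 0.6585.
D_min = 2·arcsin(0.6585) − 60° = 2 × 41.186° − 60° = 22.371°.

22.37°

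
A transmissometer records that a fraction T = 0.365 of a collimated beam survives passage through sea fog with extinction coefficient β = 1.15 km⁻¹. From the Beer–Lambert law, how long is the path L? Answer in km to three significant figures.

0.876 km

Beer–Lambert: T = exp(−βL) ⇒ L = −ln(T)/β = −ln(0.365)/1.15 = 1.0079/1.15 = 0.8764 km.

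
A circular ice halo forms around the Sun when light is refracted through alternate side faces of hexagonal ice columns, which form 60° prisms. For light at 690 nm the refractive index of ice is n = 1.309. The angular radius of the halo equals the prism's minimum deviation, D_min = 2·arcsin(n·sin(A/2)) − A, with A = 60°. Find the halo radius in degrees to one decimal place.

21.8°

n·sin(A/2) = 1.309 × sin 30° = 1.309 × 0.5000 = 0.6545.
D_min = 2·arcsin(0.6545) − 60° = 2 × 40.882° − 60° = 21.763°.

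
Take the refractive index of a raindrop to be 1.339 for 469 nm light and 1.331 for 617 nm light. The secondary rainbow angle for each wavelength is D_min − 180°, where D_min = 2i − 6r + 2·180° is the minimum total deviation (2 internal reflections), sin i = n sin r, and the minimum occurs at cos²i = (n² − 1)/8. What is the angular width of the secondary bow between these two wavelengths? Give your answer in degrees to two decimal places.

At 469 nm (n = 1.339): cos²i = 0.09912 → i = 71.650°, r = 45.141°, D_min = 232.451°, rainbow angle = 52.451°.
At 617 nm (n = 1.331): cos²i = 0.09645 → i = 71.907°, r = 45.575°, D_min = 230.365°, rainbow angle = 50.365°.
Angular width = |52.451° − 50.365°| = 2.086°.

2.09°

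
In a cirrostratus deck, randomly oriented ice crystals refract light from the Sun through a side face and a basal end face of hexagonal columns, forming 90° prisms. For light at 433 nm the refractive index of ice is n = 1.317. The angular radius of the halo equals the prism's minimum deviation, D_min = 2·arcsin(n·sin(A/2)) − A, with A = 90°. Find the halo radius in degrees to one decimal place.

n·sin(A/2) = 1.317 × sin 45° = 1.317 × 0.7071 = 0.9313.
D_min = 2·arcsin(0.9313) − 90° = 2 × 68.632° − 90° = 47.264°.

47.3°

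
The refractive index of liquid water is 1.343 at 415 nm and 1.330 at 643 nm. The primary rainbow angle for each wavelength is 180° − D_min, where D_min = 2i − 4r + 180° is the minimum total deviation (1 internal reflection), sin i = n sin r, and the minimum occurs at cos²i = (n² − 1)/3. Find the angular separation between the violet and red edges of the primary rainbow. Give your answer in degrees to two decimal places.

At 415 nm (n = 1.343): cos²i = 0.26788 → i = 58.830°, r = 39.577°, D_min = 139.354°, rainbow angle = 40.646°.
At 643 nm (n = 1.330): cos²i = 0.25630 → i = 59.585°, r = 40.422°, D_min = 137.484°, rainbow angle = 42.516°.
Angular width = |40.646° − 42.516°| = 1.871°.

1.87°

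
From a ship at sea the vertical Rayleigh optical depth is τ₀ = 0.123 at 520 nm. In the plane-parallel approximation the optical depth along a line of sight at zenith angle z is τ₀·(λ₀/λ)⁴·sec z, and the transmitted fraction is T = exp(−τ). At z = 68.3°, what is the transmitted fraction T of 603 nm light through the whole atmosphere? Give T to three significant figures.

0.832

sec 68.3° = 2.7046.
τ = 0.123 × (520/603)⁴ × 2.7046 = 0.123 × 0.5530 × 2.7046 = 0.1840.
T = exp(−0.1840) = 0.8320.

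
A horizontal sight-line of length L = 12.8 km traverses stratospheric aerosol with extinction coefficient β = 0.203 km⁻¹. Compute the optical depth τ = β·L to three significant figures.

τ = β·L = 0.203 × 12.8 = 2.5984.

2.60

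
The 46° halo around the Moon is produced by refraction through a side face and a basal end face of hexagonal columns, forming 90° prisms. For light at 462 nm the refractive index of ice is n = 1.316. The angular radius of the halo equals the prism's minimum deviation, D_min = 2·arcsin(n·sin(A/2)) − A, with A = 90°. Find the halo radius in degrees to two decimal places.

47.04°

n·sin(A/2) = 1.316 × sin 45° = 1.316 × 0.7071 = 0.9306.
D_min = 2·arcsin(0.9306) − 90° = 2 × 68.521° − 90° = 47.042°.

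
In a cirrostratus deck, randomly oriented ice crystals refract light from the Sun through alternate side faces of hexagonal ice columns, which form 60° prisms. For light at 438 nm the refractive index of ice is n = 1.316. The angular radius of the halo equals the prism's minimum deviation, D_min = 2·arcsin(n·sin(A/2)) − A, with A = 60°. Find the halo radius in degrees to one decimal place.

22.3°

n·sin(A/2) = 1.316 × sin 30° = 1.316 × 0.5000 = 0.6580.
D_min = 2·arcsin(0.6580) − 60° = 2 × 41.148° − 60° = 22.295°.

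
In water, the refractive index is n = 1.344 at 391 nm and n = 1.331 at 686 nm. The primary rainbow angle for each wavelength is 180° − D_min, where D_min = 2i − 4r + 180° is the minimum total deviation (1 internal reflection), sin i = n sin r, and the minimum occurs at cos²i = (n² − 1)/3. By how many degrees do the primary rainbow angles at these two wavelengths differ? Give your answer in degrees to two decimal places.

At 391 nm (n = 1.344): cos²i = 0.26878 → i = 58.772°, r = 39.512°, D_min = 139.495°, rainbow angle = 40.505°.
At 686 nm (n = 1.331): cos²i = 0.25719 → i = 59.527°, r = 40.356°, D_min = 137.630°, rainbow angle = 42.370°.
Angular width = |40.505° − 42.370°| = 1.865°.

1.86°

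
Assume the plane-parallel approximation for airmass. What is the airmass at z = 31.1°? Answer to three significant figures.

X = sec z = 1/cos 31.1° = 1/0.8563 = 1.1679.

1.17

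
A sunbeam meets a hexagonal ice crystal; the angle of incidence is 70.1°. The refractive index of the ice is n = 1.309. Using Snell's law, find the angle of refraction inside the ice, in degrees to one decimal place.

45.9°

Snell: sin θ_r = sin θ_i / n = sin 70.1° / 1.309 = 0.9403 / 1.309 = 0.7183.
θ_r = arcsin(0.7183) = 45.92°.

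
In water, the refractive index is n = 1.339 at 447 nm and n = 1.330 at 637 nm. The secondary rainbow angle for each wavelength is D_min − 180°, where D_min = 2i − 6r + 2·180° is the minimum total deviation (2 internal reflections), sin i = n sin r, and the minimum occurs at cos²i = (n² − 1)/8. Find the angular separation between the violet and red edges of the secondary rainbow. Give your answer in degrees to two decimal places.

At 447 nm (n = 1.339): cos²i = 0.09912 → i = 71.650°, r = 45.141°, D_min = 232.451°, rainbow angle = 52.451°.
At 637 nm (n = 1.330): cos²i = 0.09611 → i = 71.940°, r = 45.630°, D_min = 230.101°, rainbow angle = 50.101°.
Angular width = |52.451° − 50.101°| = 2.350°.

2.35°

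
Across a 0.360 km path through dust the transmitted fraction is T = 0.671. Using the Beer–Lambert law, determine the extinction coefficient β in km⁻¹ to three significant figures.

Beer–Lambert: T = exp(−βL) ⇒ β = −ln(T)/L = −ln(0.671)/0.360 = 0.3990/0.360 = 1.108 km⁻¹.

1.11 km⁻¹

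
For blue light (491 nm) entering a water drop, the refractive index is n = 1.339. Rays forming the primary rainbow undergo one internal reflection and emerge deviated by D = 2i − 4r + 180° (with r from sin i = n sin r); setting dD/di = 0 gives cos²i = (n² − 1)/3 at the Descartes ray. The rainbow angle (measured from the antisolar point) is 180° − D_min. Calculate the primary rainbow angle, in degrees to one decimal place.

41.2°

cos²i = (1.79292 − 1)/3 = 0.26431; i = arccos(0.51411) = 59.062°.
sin r = sin 59.062°/1.339 = 0.64057; r = 39.834°.
D_min = 2·59.062° − 4·39.834° + 180° = 138.786°.
Rainbow angle = 180° − D_min = 41.214°.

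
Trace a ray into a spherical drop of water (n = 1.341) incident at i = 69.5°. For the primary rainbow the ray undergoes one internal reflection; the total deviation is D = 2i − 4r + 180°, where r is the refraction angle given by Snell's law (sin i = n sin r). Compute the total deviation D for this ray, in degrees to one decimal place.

sin r = sin 69.5° / 1.341 = 0.9367/1.341 = 0.6985; r = 44.31°.
D = 2·69.5° − 4·44.31° + 180° = 139.00° − 177.22° + 180° = 141.78°.

141.8°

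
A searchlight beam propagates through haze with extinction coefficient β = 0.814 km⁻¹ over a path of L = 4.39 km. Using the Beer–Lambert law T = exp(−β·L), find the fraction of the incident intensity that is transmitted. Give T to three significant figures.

τ = β·L = 0.814 × 4.39 = 3.5735.
T = exp(−3.5735) = 0.0281.

0.0281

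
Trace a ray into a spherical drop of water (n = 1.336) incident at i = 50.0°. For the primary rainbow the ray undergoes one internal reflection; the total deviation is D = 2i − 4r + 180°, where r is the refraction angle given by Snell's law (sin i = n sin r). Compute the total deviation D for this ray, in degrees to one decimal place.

sin r = sin 50.0° / 1.336 = 0.7660/1.336 = 0.5734; r = 34.99°.
D = 2·50.0° − 4·34.99° + 180° = 100.00° − 139.95° + 180° = 140.05°.

140.1°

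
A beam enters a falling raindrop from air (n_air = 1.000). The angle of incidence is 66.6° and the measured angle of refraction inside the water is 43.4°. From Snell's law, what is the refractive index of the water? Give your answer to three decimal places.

n = sin θ_i / sin θ_r = sin 66.6° / sin 43.4° = 0.9178 / 0.6871 = 1.3357.

1.336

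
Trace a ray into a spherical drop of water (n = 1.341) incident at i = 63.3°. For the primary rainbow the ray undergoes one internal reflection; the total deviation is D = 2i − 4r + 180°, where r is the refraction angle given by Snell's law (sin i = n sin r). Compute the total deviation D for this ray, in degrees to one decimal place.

139.5°

sin r = sin 63.3° / 1.341 = 0.8934/1.341 = 0.6662; r = 41.77°.
D = 2·63.3° − 4·41.77° + 180° = 126.60° − 167.10° + 180° = 139.50°.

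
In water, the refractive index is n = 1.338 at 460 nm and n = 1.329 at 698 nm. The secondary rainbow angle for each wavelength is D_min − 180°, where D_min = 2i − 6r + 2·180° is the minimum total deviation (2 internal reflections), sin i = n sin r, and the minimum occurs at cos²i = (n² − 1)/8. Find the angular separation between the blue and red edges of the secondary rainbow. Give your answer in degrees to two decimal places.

At 460 nm (n = 1.338): cos²i = 0.09878 → i = 71.682°, r = 45.195°, D_min = 232.193°, rainbow angle = 52.193°.
At 698 nm (n = 1.329): cos²i = 0.09578 → i = 71.972°, r = 45.685°, D_min = 229.837°, rainbow angle = 49.837°.
Angular width = |52.193° − 49.837°| = 2.356°.

2.36°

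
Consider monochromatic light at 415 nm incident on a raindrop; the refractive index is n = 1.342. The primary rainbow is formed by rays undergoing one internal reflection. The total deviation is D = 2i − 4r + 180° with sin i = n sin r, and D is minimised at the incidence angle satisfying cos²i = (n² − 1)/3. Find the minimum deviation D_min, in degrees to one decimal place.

cos²i = (1.80096 − 1)/3 = 0.26699; i = arccos(0.51671) = 58.888°.
sin r = sin 58.888°/1.342 = 0.63797; r = 39.641°.
D_min = 2·58.888° − 4·39.641° + 180° = 139.213°.

139.2°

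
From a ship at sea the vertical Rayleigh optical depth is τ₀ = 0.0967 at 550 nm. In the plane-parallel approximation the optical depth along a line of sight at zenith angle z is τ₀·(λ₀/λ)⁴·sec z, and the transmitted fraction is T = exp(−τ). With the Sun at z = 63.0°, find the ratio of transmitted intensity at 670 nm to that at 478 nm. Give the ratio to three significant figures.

Airmass: sec 63.0° = 2.2027.
τ(670 nm) = 0.0967 × (550/670)⁴ × 2.2027 = 0.0967 × 0.4541 × 2.2027 = 0.0967.
τ(478 nm) = 0.0967 × (550/478)⁴ × 2.2027 = 0.0967 × 1.7528 × 2.2027 = 0.3734.
T(670)/T(478) = exp(τ_B − τ_A) = exp(0.2766) = 1.3187.

1.32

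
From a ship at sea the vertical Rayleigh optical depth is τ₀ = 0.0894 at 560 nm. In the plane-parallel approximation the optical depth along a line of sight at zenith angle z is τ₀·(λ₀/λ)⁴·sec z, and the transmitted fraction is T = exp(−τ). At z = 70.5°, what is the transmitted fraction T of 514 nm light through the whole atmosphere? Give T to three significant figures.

0.686

sec 70.5° = 2.9957.
τ = 0.0894 × (560/514)⁴ × 2.9957 = 0.0894 × 1.4090 × 2.9957 = 0.3773.
T = exp(−0.3773) = 0.6857.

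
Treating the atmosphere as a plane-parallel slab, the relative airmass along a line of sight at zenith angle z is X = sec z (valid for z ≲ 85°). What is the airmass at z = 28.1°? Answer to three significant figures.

1.13

X = sec z = 1/cos 28.1° = 1/0.8821 = 1.1336.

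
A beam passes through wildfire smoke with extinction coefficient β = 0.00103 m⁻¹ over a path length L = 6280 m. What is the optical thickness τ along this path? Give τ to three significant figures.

6.47

τ = β·L = 0.00103 × 6280 = 6.4684.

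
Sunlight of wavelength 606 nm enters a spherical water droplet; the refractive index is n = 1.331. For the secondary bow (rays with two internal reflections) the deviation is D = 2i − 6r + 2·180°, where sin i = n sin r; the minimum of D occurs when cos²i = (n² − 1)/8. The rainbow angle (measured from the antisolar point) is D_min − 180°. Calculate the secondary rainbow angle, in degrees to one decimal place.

cos²i = (1.77156 − 1)/8 = 0.09645; i = arccos(0.31056) = 71.907°.
sin r = sin 71.907°/1.331 = 0.71417; r = 45.575°.
D_min = 2·71.907° − 6·45.575° + 360° = 230.365°.
Rainbow angle = D_min − 180° = 50.365°.

50.4°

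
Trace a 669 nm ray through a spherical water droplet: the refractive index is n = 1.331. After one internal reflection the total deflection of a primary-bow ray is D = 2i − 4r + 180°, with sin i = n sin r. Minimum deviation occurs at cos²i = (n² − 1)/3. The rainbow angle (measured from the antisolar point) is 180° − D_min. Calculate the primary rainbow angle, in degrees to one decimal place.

cos²i = (1.77156 − 1)/3 = 0.25719; i = arccos(0.50714) = 59.527°.
sin r = sin 59.527°/1.331 = 0.64753; r = 40.356°.
D_min = 2·59.527° − 4·40.356° + 180° = 137.630°.
Rainbow angle = 180° − D_min = 42.370°.

42.4°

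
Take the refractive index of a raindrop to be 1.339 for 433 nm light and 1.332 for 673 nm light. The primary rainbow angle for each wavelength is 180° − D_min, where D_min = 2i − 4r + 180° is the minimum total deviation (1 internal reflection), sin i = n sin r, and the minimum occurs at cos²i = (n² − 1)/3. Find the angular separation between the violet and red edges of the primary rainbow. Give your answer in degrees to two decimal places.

At 433 nm (n = 1.339): cos²i = 0.26431 → i = 59.062°, r = 39.834°, D_min = 138.786°, rainbow angle = 41.214°.
At 673 nm (n = 1.332): cos²i = 0.25807 → i = 59.469°, r = 40.290°, D_min = 137.776°, rainbow angle = 42.224°.
Angular width = |41.214° − 42.224°| = 1.010°.

1.01°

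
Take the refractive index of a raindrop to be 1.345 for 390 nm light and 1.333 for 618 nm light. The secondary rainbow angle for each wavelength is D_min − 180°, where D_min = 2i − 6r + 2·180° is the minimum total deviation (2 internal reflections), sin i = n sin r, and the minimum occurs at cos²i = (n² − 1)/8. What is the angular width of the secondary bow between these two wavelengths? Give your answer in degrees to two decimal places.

3.10°

At 390 nm (n = 1.345): cos²i = 0.10113 → i = 71.458°, r = 44.821°, D_min = 233.987°, rainbow angle = 53.987°.
At 618 nm (n = 1.333): cos²i = 0.09711 → i = 71.843°, r = 45.466°, D_min = 230.891°, rainbow angle = 50.891°.
Angular width = |53.987° − 50.891°| = 3.096°.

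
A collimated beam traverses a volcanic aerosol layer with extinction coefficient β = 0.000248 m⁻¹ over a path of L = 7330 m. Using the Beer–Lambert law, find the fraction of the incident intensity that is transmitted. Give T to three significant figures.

0.162

τ = β·L = 0.000248 × 7330 = 1.8178.
T = exp(−1.8178) = 0.1624.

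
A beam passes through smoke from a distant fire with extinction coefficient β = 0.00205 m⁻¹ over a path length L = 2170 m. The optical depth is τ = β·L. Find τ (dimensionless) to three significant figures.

τ = β·L = 0.00205 × 2170 = 4.4485.

4.45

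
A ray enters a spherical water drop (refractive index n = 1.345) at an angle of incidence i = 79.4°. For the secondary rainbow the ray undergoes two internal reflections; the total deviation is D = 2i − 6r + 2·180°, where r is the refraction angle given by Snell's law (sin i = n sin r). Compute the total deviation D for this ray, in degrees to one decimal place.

237.1°

sin r = sin 79.4° / 1.345 = 0.9829/1.345 = 0.7308; r = 46.95°.
D = 2·79.4° − 6·46.95° + 2·180° = 158.80° − 281.72° + 360° = 237.08°.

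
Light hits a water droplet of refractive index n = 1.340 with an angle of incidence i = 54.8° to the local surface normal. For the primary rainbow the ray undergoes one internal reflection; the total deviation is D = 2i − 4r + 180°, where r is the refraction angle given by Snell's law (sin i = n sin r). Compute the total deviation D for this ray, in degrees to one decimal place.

139.3°

sin r = sin 54.8° / 1.340 = 0.8171/1.340 = 0.6098; r = 37.58°.
D = 2·54.8° − 4·37.58° + 180° = 109.60° − 150.30° + 180° = 139.30°.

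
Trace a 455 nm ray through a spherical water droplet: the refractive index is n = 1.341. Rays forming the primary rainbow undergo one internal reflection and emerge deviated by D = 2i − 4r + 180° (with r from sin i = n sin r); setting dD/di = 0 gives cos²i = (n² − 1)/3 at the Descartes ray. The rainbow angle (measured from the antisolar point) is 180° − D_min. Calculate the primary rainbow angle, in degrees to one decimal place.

40.9°

cos²i = (1.79828 − 1)/3 = 0.26609; i = arccos(0.51584) = 58.946°.
sin r = sin 58.946°/1.341 = 0.63884; r = 39.705°.
D_min = 2·58.946° − 4·39.705° + 180° = 139.071°.
Rainbow angle = 180° − D_min = 40.929°.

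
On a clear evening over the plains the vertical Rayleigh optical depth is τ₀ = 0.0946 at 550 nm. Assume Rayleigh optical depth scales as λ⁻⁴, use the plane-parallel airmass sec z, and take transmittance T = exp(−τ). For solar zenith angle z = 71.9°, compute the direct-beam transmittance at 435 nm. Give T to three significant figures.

0.459

sec 71.9° = 3.2188.
τ = 0.0946 × (550/435)⁴ × 3.2188 = 0.0946 × 2.5556 × 3.2188 = 0.7782.
T = exp(−0.7782) = 0.4592.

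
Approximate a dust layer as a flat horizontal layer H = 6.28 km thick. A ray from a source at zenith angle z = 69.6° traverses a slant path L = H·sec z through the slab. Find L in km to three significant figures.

18.0 km

sec z = 1/cos 69.6° = 2.8688.
L = 6.28 × 2.8688 = 18.016 km.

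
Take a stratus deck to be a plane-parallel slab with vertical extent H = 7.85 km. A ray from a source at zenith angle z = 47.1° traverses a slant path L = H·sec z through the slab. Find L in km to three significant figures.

11.5 km

sec z = 1/cos 47.1° = 1.4690.
L = 7.85 × 1.4690 = 11.532 km.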